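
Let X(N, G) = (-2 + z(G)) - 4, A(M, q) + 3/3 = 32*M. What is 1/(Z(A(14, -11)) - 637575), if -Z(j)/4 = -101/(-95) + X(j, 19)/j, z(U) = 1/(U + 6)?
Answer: -1425/908550359 ≈ -1.5684e-6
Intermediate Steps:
z(U) = 1/(6 + U)
A(M, q) = -1 + 32*M
X(N, G) = -6 + 1/(6 + G) (X(N, G) = (-2 + 1/(6 + G)) - 4 = -6 + 1/(6 + G))
Z(j) = -404/95 + 596/(25*j) (Z(j) = -4*(-101/(-95) + ((-35 - 6*19)/(6 + 19))/j) = -4*(-101*(-1/95) + ((-35 - 114)/25)/j) = -4*(101/95 + ((1/25)*(-149))/j) = -4*(101/95 - 149/(25*j)) = -404/95 + 596/(25*j))
1/(Z(A(14, -11)) - 637575) = 1/(4*(2831 - 505*(-1 + 32*14))/(475*(-1 + 32*14)) - 637575) = 1/(4*(2831 - 505*(-1 + 448))/(475*(-1 + 448)) - 637575) = 1/((4/475)*(2831 - 505*447)/447 - 637575) = 1/((4/475)*(1/447)*(2831 - 225735) - 637575) = 1/((4/475)*(1/447)*(-222904) - 637575) = 1/(-5984/1425 - 637575) = 1/(-908550359/1425) = -1425/908550359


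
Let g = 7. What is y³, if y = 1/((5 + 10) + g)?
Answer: 1/10648 ≈ 9.3914e-5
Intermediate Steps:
y = 1/22 (y = 1/((5 + 10) + 7) = 1/(15 + 7) = 1/22 ≈ 0.045455)
y³ = (1/22)³ = 1/10648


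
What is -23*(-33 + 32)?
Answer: 23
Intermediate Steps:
-23*(-33 + 32) = -23*(-1) = 23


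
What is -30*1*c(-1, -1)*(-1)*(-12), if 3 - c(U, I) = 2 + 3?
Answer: 720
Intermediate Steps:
c(U, I) = -2 (c(U, I) = 3 - (2 + 3) = 3 - 1*5 = 3 - 5 = -2)
-30*1*c(-1, -1)*(-1)*(-12) = -30*1*(-2)*(-1)*(-12) = -(-60)*(-1)*(-12) = -30*2*(-12) = -60*(-12) = 720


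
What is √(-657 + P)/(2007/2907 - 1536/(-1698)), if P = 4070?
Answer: 91409*√3413/145797 ≈ 36.628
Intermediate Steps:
√(-657 + P)/(2007/2907 - 1536/(-1698)) = √(-657 + 4070)/(2007/2907 - 1536/(-1698)) = √3413/(2007*(1/2907) - 1536*(-1/1698)) = √3413/(223/323 + 256/283) = √3413/(145797/91409) = √3413*(91409/145797) = 91409*√3413/145797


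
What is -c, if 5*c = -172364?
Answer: 172364/5 ≈ 34473.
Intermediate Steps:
c = -172364/5 (c = (⅕)*(-172364) = -172364/5 ≈ -34473.)
-c = -1*(-172364/5) = 172364/5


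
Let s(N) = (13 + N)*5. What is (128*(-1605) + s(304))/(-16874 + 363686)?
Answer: -203855/346812 ≈ -0.58780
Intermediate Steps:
s(N) = 65 + 5*N
(128*(-1605) + s(304))/(-16874 + 363686) = (128*(-1605) + (65 + 5*304))/(-16874 + 363686) = (-205440 + (65 + 1520))/346812 = (-205440 + 1585)*(1/346812) = -203855*1/346812 = -203855/346812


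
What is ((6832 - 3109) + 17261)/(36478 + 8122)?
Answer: 2623/5575 ≈ 0.47049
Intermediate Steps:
((6832 - 3109) + 17261)/(36478 + 8122) = (3723 + 17261)/44600 = 20984*(1/44600) = 2623/5575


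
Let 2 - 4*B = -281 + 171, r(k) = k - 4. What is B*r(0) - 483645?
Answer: -483757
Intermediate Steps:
r(k) = -4 + k
B = 28 (B = ½ - (-281 + 171)/4 = ½ - ¼*(-110) = ½ + 55/2 = 28)
B*r(0) - 483645 = 28*(-4 + 0) - 483645 = 28*(-4) - 483645 = -112 - 483645 = -483757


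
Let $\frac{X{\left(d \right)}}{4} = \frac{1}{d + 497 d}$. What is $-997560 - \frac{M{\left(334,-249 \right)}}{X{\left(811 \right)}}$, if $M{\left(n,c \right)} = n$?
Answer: $-34721373$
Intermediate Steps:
$X{\left(d \right)} = \frac{2}{249 d}$ ($X{\left(d \right)} = \frac{4}{d + 497 d} = \frac{4}{498 d} = 4 \frac{1}{498 d} = \frac{2}{249 d}$)
$-997560 - \frac{M{\left(334,-249 \right)}}{X{\left(811 \right)}} = -997560 - \frac{334}{\frac{2}{249} \cdot \frac{1}{811}} = -997560 - \frac{334}{\frac{2}{201939}} = -997560 - 334 \cdot \frac{201939}{2} = -997560 - 33723813 = -34721373$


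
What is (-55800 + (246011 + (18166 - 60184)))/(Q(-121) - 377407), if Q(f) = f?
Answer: -148193/377528 ≈ -0.39254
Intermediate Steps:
(-55800 + (246011 + (18166 - 60184)))/(Q(-121) - 377407) = (-55800 + (246011 + (18166 - 60184)))/(-121 - 377407) = (-55800 + (246011 - 42018))/(-377528) = (-55800 + 203993)*(-1/377528) = 148193*(-1/377528) = -148193/377528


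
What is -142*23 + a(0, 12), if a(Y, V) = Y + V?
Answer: -3254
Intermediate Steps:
a(Y, V) = V + Y
-142*23 + a(0, 12) = -142*23 + (12 + 0) = -3266 + 12 = -3254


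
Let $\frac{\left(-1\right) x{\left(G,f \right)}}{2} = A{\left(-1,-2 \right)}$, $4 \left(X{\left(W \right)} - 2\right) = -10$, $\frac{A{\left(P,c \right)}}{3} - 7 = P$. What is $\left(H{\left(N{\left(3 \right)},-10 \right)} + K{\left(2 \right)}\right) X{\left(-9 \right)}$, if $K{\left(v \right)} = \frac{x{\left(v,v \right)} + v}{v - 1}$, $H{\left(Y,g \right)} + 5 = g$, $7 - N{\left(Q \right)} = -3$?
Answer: $\frac{49}{2} \approx 24.5$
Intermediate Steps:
$A{\left(P,c \right)} = 21 + 3 P$
$N{\left(Q \right)} = 10$ ($N{\left(Q \right)} = 7 - -3 = 7 + 3 = 10$)
$X{\left(W \right)} = - \frac{1}{2}$ ($X{\left(W \right)} = 2 + \frac{1}{4} \left(-10\right) = 2 - \frac{5}{2} = - \frac{1}{2}$)
$x{\left(G,f \right)} = -36$ ($x{\left(G,f \right)} = - 2 \left(21 + 3 \left(-1\right)\right) = - 2 \left(21 - 3\right) = \left(-2\right) 18 = -36$)
$H{\left(Y,g \right)} = -5 + g$
$K{\left(v \right)} = \frac{-36 + v}{-1 + v}$ ($K{\left(v \right)} = \frac{-36 + v}{v - 1} = \frac{-36 + v}{-1 + v}$)
$\left(H{\left(N{\left(3 \right)},-10 \right)} + K{\left(2 \right)}\right) X{\left(-9 \right)} = \left(\left(-5 - 10\right) + \frac{-36 + 2}{-1 + 2}\right) \left(- \frac{1}{2}\right) = \left(-15 + 1^{-1} \left(-34\right)\right) \left(- \frac{1}{2}\right) = \left(-15 + 1 \left(-34\right)\right) \left(- \frac{1}{2}\right) = \left(-15 - 34\right) \left(- \frac{1}{2}\right) = \left(-49\right) \left(- \frac{1}{2}\right) = \frac{49}{2}$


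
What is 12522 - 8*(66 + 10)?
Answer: 11914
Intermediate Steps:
12522 - 8*(66 + 10) = 12522 - 8*76 = 12522 - 1*608 = 12522 - 608 = 11914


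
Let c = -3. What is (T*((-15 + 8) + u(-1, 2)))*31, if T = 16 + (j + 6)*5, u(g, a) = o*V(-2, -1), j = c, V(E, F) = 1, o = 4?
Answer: -2883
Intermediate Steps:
j = -3
u(g, a) = 4 (u(g, a) = 4*1 = 4)
T = 31 (T = 16 + (-3 + 6)*5 = 16 + 3*5 = 16 + 15 = 31)
(T*((-15 + 8) + u(-1, 2)))*31 = (31*((-15 + 8) + 4))*31 = (31*(-7 + 4))*31 = (31*(-3))*31 = -93*31 = -2883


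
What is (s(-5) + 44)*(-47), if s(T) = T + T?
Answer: -1598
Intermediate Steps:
s(T) = 2*T
(s(-5) + 44)*(-47) = (2*(-5) + 44)*(-47) = (-10 + 44)*(-47) = 34*(-47) = -1598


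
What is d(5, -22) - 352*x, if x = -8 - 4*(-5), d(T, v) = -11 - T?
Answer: -4240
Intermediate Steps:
x = 12 (x = -8 + 20 = 12)
d(5, -22) - 352*x = (-11 - 1*5) - 352*12 = (-11 - 5) - 4224 = -16 - 4224 = -4240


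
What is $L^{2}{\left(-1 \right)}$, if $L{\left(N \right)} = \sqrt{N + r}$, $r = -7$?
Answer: $-8$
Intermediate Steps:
$L{\left(N \right)} = \sqrt{-7 + N}$ ($L{\left(N \right)} = \sqrt{N - 7} = \sqrt{-7 + N}$)
$L^{2}{\left(-1 \right)} = \left(\sqrt{-7 - 1}\right)^{2} = \left(\sqrt{-8}\right)^{2} = \left(2 i \sqrt{2}\right)^{2} = -8$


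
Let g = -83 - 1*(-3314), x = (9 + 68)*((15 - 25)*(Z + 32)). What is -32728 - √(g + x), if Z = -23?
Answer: -32728 - 3*I*√411 ≈ -32728.0 - 60.819*I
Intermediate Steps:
x = -6930 (x = (9 + 68)*((15 - 25)*(-23 + 32)) = 77*(-10*9) = 77*(-90) = -6930)
g = 3231 (g = -83 + 3314 = 3231)
-32728 - √(g + x) = -32728 - √(3231 - 6930) = -32728 - √(-3699) = -32728 - 3*I*√411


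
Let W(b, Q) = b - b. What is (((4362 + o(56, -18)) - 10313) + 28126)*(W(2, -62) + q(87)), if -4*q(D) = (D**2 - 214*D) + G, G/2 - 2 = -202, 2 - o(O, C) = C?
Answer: 254110555/4 ≈ 6.3528e+7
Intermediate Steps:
W(b, Q) = 0
o(O, C) = 2 - C
G = -400 (G = 4 + 2*(-202) = 4 - 404 = -400)
q(D) = 100 - D**2/4 + 107*D/2 (q(D) = -((D**2 - 214*D) - 400)/4 = -(-400 + D**2 - 214*D)/4 = 100 - D**2/4 + 107*D/2)
(((4362 + o(56, -18)) - 10313) + 28126)*(W(2, -62) + q(87)) = (((4362 + (2 - 1*(-18))) - 10313) + 28126)*(0 + (100 - 1/4*87**2 + (107/2)*87)) = (((4362 + (2 + 18)) - 10313) + 28126)*(0 + (100 - 1/4*7569 + 9309/2)) = (((4362 + 20) - 10313) + 28126)*(0 + (100 - 7569/4 + 9309/2)) = ((4382 - 10313) + 28126)*(0 + 11449/4) = (-5931 + 28126)*(11449/4) = 22195*(11449/4) = 254110555/4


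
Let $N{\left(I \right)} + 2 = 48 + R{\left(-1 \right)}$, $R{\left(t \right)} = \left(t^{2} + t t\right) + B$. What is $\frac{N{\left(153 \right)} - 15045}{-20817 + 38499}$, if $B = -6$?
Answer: $- \frac{5001}{5894} \approx -0.84849$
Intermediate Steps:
$R{\left(t \right)} = -6 + 2 t^{2}$ ($R{\left(t \right)} = \left(t^{2} + t t\right) - 6 = \left(t^{2} + t^{2}\right) - 6 = 2 t^{2} - 6 = -6 + 2 t^{2}$)
$N{\left(I \right)} = 42$ ($N{\left(I \right)} = -2 + \left(48 - \left(6 - 2 \left(-1\right)^{2}\right)\right) = -2 + \left(48 + \left(-6 + 2 \cdot 1\right)\right) = -2 + \left(48 + \left(-6 + 2\right)\right) = -2 + \left(48 - 4\right) = -2 + 44 = 42$)
$\frac{N{\left(153 \right)} - 15045}{-20817 + 38499} = \frac{42 - 15045}{-20817 + 38499} = - \frac{15003}{17682} = \left(-15003\right) \frac{1}{17682} = - \frac{5001}{5894}$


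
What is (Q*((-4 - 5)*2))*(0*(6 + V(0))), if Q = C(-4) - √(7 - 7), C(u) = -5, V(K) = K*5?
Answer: 0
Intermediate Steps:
V(K) = 5*K
Q = -5 (Q = -5 - √(7 - 7) = -5 - √0 = -5 - 1*0 = -5 + 0 = -5)
(Q*((-4 - 5)*2))*(0*(6 + V(0))) = (-5*(-4 - 5)*2)*(0*(6 + 5*0)) = (-(-45)*2)*(0*(6 + 0)) = (-5*(-18))*(0*6) = 90*0 = 0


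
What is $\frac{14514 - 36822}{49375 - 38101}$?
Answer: $- \frac{3718}{1879} \approx -1.9787$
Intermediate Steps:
$\frac{14514 - 36822}{49375 - 38101} = - \frac{22308}{11274} = \left(-22308\right) \frac{1}{11274} = - \frac{3718}{1879}$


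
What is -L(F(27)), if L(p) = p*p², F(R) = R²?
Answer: -387420489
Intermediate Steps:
L(p) = p³
-L(F(27)) = -(27²)³ = -1*729³ = -1*387420489 = -387420489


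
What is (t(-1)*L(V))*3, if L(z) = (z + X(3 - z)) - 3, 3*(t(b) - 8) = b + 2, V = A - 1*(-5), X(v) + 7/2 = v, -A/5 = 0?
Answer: -175/2 ≈ -87.500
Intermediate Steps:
A = 0 (A = -5*0 = 0)
X(v) = -7/2 + v
V = 5 (V = 0 - 1*(-5) = 0 + 5 = 5)
t(b) = 26/3 + b/3 (t(b) = 8 + (b + 2)/3 = 8 + (2 + b)/3 = 8 + (⅔ + b/3) = 26/3 + b/3)
L(z) = -7/2 (L(z) = (z + (-7/2 + (3 - z))) - 3 = (z + (-½ - z)) - 3 = -½ - 3 = -7/2)
(t(-1)*L(V))*3 = ((26/3 + (⅓)*(-1))*(-7/2))*3 = ((26/3 - ⅓)*(-7/2))*3 = ((25/3)*(-7/2))*3 = -175/6*3 = -175/2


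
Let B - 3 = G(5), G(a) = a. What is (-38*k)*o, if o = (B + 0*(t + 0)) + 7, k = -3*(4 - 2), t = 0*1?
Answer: 3420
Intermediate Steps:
B = 8 (B = 3 + 5 = 8)
t = 0
k = -6 (k = -3*2 = -6)
o = 15 (o = (8 + 0*(0 + 0)) + 7 = (8 + 0*0) + 7 = (8 + 0) + 7 = 8 + 7 = 15)
(-38*k)*o = -38*(-6)*15 = 228*15 = 3420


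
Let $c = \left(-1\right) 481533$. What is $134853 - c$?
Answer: $616386$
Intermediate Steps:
$c = -481533$
$134853 - c = 134853 - -481533 = 134853 + 481533 = 616386$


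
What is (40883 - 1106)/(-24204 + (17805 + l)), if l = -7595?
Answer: -39777/13994 ≈ -2.8424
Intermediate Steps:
(40883 - 1106)/(-24204 + (17805 + l)) = (40883 - 1106)/(-24204 + (17805 - 7595)) = 39777/(-24204 + 10210) = 39777/(-13994) = 39777*(-1/13994) = -39777/13994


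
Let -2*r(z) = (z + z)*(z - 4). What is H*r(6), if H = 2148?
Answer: -25776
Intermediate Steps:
r(z) = -z*(-4 + z) (r(z) = -(z + z)*(z - 4)/2 = -2*z*(-4 + z)/2 = -z*(-4 + z))
H*r(6) = 2148*(6*(4 - 1*6)) = 2148*(6*(4 - 6)) = 2148*(6*(-2)) = 2148*(-12) = -25776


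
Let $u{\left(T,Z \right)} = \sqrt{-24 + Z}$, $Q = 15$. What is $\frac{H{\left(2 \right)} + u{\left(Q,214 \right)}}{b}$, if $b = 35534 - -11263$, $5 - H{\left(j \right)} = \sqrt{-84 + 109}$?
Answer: $\frac{\sqrt{190}}{46797} \approx 0.00029455$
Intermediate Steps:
$H{\left(j \right)} = 0$ ($H{\left(j \right)} = 5 - \sqrt{-84 + 109} = 5 - \sqrt{25} = 5 - 5 = 0$)
$b = 46797$ ($b = 35534 + 11263 = 46797$)
$\frac{H{\left(2 \right)} + u{\left(Q,214 \right)}}{b} = \frac{0 + \sqrt{-24 + 214}}{46797} = \left(0 + \sqrt{190}\right) \frac{1}{46797} = \sqrt{190} \cdot \frac{1}{46797} = \frac{\sqrt{190}}{46797}$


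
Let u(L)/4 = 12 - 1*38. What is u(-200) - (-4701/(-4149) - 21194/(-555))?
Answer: -12223083/85285 ≈ -143.32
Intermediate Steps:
u(L) = -104 (u(L) = 4*(12 - 1*38) = 4*(12 - 38) = 4*(-26) = -104)
u(-200) - (-4701/(-4149) - 21194/(-555)) = -104 - (-4701/(-4149) - 21194/(-555)) = -104 - (-4701*(-1/4149) - 21194*(-1/555)) = -104 - (1567/1383 + 21194/555) = -104 - 1*3353443/85285 = -104 - 3353443/85285 = -12223083/85285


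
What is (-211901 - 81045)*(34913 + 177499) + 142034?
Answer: -62225103718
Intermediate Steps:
(-211901 - 81045)*(34913 + 177499) + 142034 = -292946*212412 + 142034 = -62225245752 + 142034 = -62225103718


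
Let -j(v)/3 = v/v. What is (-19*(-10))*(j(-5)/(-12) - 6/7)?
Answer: -1615/14 ≈ -115.36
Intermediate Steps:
j(v) = -3 (j(v) = -3*v/v = -3*1 = -3)
(-19*(-10))*(j(-5)/(-12) - 6/7) = (-19*(-10))*(-3/(-12) - 6/7) = 190*(-3*(-1/12) - 6*1/7) = 190*(1/4 - 6/7) = 190*(-17/28) = -1615/14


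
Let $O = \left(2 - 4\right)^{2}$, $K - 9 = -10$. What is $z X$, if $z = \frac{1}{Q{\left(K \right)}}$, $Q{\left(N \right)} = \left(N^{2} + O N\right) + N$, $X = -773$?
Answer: $\frac{773}{4} \approx 193.25$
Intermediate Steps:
$K = -1$ ($K = 9 - 10 = -1$)
$O = 4$ ($O = \left(-2\right)^{2} = 4$)
$Q{\left(N \right)} = N^{2} + 5 N$ ($Q{\left(N \right)} = \left(N^{2} + 4 N\right) + N = N^{2} + 5 N$)
$z = - \frac{1}{4}$ ($z = \frac{1}{\left(-1\right) \left(5 - 1\right)} = \frac{1}{\left(-1\right) 4} = \frac{1}{-4} = - \frac{1}{4} \approx -0.25$)
$z X = \left(- \frac{1}{4}\right) \left(-773\right) = \frac{773}{4}$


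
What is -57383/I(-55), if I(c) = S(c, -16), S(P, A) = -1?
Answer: 57383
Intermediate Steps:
I(c) = -1
-57383/I(-55) = -57383/(-1) = -57383*(-1) = 57383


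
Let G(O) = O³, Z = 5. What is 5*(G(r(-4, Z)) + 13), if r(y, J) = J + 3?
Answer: 2625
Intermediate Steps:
r(y, J) = 3 + J
5*(G(r(-4, Z)) + 13) = 5*((3 + 5)³ + 13) = 5*(8³ + 13) = 5*(512 + 13) = 5*525 = 2625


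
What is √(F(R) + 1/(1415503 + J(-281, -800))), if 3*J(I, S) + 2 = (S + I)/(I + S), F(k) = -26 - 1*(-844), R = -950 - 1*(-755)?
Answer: √3687713777870969/2123254 ≈ 28.601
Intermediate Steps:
R = -195 (R = -950 + 755 = -195)
F(k) = 818 (F(k) = -26 + 844 = 818)
J(I, S) = -⅓ (J(I, S) = -⅔ + ((S + I)/(I + S))/3 = -⅔ + ((I + S)/(I + S))/3 = -⅔ + (⅓)*1 = -⅔ + ⅓ = -⅓)
√(F(R) + 1/(1415503 + J(-281, -800))) = √(818 + 1/(1415503 - ⅓)) = √(818 + 1/(4246508/3)) = √(818 + 3/4246508) = √(3473643547/4246508) = √3687713777870969/2123254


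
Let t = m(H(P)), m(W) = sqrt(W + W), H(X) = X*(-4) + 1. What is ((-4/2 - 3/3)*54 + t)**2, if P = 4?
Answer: (162 - I*sqrt(30))**2 ≈ 26214.0 - 1774.6*I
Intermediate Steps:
H(X) = 1 - 4*X (H(X) = -4*X + 1 = 1 - 4*X)
m(W) = sqrt(2)*sqrt(W) (m(W) = sqrt(2*W) = sqrt(2)*sqrt(W))
t = I*sqrt(30) (t = sqrt(2)*sqrt(1 - 4*4) = sqrt(2)*sqrt(1 - 16) = sqrt(2)*sqrt(-15) = sqrt(2)*(I*sqrt(15)) = I*sqrt(30) ≈ 5.4772*I)
((-4/2 - 3/3)*54 + t)**2 = ((-4/2 - 3/3)*54 + I*sqrt(30))**2 = ((-4*1/2 - 3*1/3)*54 + I*sqrt(30))**2 = ((-2 - 1)*54 + I*sqrt(30))**2 = (-3*54 + I*sqrt(30))**2 = (-162 + I*sqrt(30))**2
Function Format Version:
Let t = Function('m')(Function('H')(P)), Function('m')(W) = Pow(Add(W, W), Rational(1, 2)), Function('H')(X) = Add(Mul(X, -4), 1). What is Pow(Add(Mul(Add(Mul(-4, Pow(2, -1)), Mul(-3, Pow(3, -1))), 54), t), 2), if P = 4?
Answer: Pow(Add(162, Mul(-1, I, Pow(30, Rational(1, 2)))), 2) ≈ Add(26214., Mul(-1774.6, I))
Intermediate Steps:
Function('H')(X) = Add(1, Mul(-4, X)) (Function('H')(X) = Add(Mul(-4, X), 1) = Add(1, Mul(-4, X)))
Function('m')(W) = Mul(Pow(2, Rational(1, 2)), Pow(W, Rational(1, 2))) (Function('m')(W) = Pow(Mul(2, W), Rational(1, 2)) = Mul(Pow(2, Rational(1, 2)), Pow(W, Rational(1, 2))))
t = Mul(I, Pow(30, Rational(1, 2))) (t = Mul(Pow(2, Rational(1, 2)), Pow(Add(1, Mul(-4, 4)), Rational(1, 2))) = Mul(Pow(2, Rational(1, 2)), Pow(Add(1, -16), Rational(1, 2))) = Mul(Pow(2, Rational(1, 2)), Pow(-15, Rational(1, 2))) = Mul(Pow(2, Rational(1, 2)), Mul(I, Pow(15, Rational(1, 2)))) = Mul(I, Pow(30, Rational(1, 2))) ≈ Mul(5.4772, I))
Pow(Add(Mul(Add(Mul(-4, Pow(2, -1)), Mul(-3, Pow(3, -1))), 54), t), 2) = Pow(Add(Mul(Add(Mul(-4, Pow(2, -1)), Mul(-3, Pow(3, -1))), 54), Mul(I, Pow(30, Rational(1, 2)))), 2) = Pow(Add(Mul(Add(Mul(-4, Rational(1, 2)), Mul(-3, Rational(1, 3))), 54), Mul(I, Pow(30, Rational(1, 2)))), 2) = Pow(Add(Mul(Add(-2, -1), 54), Mul(I, Pow(30, Rational(1, 2)))), 2) = Pow(Add(Mul(-3, 54), Mul(I, Pow(30, Rational(1, 2)))), 2) = Pow(Add(-162, Mul(I, Pow(30, Rational(1, 2)))), 2)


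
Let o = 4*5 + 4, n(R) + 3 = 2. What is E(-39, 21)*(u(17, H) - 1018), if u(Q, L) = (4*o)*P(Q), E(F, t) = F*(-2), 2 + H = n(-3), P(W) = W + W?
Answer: 175188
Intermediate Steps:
n(R) = -1 (n(R) = -3 + 2 = -1)
P(W) = 2*W
H = -3 (H = -2 - 1 = -3)
o = 24 (o = 20 + 4 = 24)
E(F, t) = -2*F
u(Q, L) = 192*Q (u(Q, L) = (4*24)*(2*Q) = 96*(2*Q) = 192*Q)
E(-39, 21)*(u(17, H) - 1018) = (-2*(-39))*(192*17 - 1018) = 78*(3264 - 1018) = 78*2246 = 175188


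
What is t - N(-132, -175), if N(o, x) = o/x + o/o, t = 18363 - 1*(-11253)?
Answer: 5182493/175 ≈ 29614.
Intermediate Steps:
t = 29616 (t = 18363 + 11253 = 29616)
N(o, x) = 1 + o/x (N(o, x) = o/x + 1 = 1 + o/x)
t - N(-132, -175) = 29616 - (-132 - 175)/(-175) = 29616 - (-1)*(-307)/175 = 29616 - 1*307/175 = 29616 - 307/175 = 5182493/175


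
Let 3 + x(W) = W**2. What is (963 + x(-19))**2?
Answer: 1745041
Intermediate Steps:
x(W) = -3 + W**2
(963 + x(-19))**2 = (963 + (-3 + (-19)**2))**2 = (963 + (-3 + 361))**2 = (963 + 358)**2 = 1321**2 = 1745041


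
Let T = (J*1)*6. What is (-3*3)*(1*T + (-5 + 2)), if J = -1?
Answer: 81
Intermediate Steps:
T = -6 (T = -1*1*6 = -1*6 = -6)
(-3*3)*(1*T + (-5 + 2)) = (-3*3)*(1*(-6) + (-5 + 2)) = -9*(-6 - 3) = -9*(-9) = 81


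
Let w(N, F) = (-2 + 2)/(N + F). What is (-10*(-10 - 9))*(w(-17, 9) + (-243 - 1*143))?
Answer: -73340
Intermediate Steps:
w(N, F) = 0 (w(N, F) = 0/(F + N) = 0)
(-10*(-10 - 9))*(w(-17, 9) + (-243 - 1*143)) = (-10*(-10 - 9))*(0 + (-243 - 1*143)) = (-10*(-19))*(0 + (-243 - 143)) = 190*(0 - 386) = 190*(-386) = -73340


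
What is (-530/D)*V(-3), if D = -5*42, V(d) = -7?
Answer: -53/3 ≈ -17.667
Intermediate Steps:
D = -210
(-530/D)*V(-3) = -530/(-210)*(-7) = -530*(-1/210)*(-7) = (53/21)*(-7) = -53/3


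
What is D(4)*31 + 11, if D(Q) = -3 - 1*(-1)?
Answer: -51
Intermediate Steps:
D(Q) = -2 (D(Q) = -3 + 1 = -2)
D(4)*31 + 11 = -2*31 + 11 = -62 + 11 = -51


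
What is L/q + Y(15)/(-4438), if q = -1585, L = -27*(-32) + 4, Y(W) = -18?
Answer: -6031/11095 ≈ -0.54358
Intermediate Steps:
L = 868 (L = 864 + 4 = 868)
L/q + Y(15)/(-4438) = 868/(-1585) - 18/(-4438) = 868*(-1/1585) - 18*(-1/4438) = -868/1585 + 9/2219 = -6031/11095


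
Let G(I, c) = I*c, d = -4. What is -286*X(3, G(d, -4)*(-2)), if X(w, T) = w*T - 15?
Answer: 31746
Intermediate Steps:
X(w, T) = -15 + T*w (X(w, T) = T*w - 15 = -15 + T*w)
-286*X(3, G(d, -4)*(-2)) = -286*(-15 + (-4*(-4)*(-2))*3) = -286*(-15 + (16*(-2))*3) = -286*(-15 - 32*3) = -286*(-15 - 96) = -286*(-111) = 31746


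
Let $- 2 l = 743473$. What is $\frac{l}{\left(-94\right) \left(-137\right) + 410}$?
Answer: $- \frac{743473}{26576} \approx -27.975$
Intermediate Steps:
$l = - \frac{743473}{2}$ ($l = \left(- \frac{1}{2}\right) 743473 = - \frac{743473}{2} \approx -3.7174 \cdot 10^{5}$)
$\frac{l}{\left(-94\right) \left(-137\right) + 410} = - \frac{743473}{2 \left(\left(-94\right) \left(-137\right) + 410\right)} = - \frac{743473}{2 \left(12878 + 410\right)} = - \frac{743473}{2 \cdot 13288} = \left(- \frac{743473}{2}\right) \frac{1}{13288} = - \frac{743473}{26576}$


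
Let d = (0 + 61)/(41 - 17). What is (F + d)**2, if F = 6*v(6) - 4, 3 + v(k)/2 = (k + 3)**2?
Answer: 503060041/576 ≈ 8.7337e+5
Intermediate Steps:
v(k) = -6 + 2*(3 + k)**2 (v(k) = -6 + 2*(k + 3)**2 = -6 + 2*(3 + k)**2)
d = 61/24 ≈ 2.5417
F = 932 (F = 6*(-6 + 2*(3 + 6)**2) - 4 = 6*(-6 + 2*9**2) - 4 = 6*(-6 + 2*81) - 4 = 6*(-6 + 162) - 4 = 6*156 - 4 = 936 - 4 = 932)
(F + d)**2 = (932 + 61/24)**2 = (22429/24)**2 = 503060041/576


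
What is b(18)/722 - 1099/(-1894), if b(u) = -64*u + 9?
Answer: -342841/341867 ≈ -1.0028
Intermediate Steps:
b(u) = 9 - 64*u
b(18)/722 - 1099/(-1894) = (9 - 64*18)/722 - 1099/(-1894) = (9 - 1152)*(1/722) - 1099*(-1/1894) = -1143*1/722 + 1099/1894 = -1143/722 + 1099/1894 = -342841/341867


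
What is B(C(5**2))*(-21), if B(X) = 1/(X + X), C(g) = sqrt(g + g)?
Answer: -21*sqrt(2)/20 ≈ -1.4849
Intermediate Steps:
C(g) = sqrt(2)*sqrt(g) (C(g) = sqrt(2*g) = sqrt(2)*sqrt(g))
B(X) = 1/(2*X)
B(C(5**2))*(-21) = (1/(2*((sqrt(2)*sqrt(5**2)))))*(-21) = (1/(2*((sqrt(2)*sqrt(25)))))*(-21) = (1/(2*((sqrt(2)*5))))*(-21) = (1/(2*((5*sqrt(2)))))*(-21) = ((sqrt(2)/10)/2)*(-21) = (sqrt(2)/20)*(-21) = -21*sqrt(2)/20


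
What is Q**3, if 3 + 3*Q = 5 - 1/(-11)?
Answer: 12167/35937 ≈ 0.33856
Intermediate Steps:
Q = 23/33 (Q = -1 + (5 - 1/(-11))/3 = -1 + (5 - 1*(-1/11))/3 = -1 + (5 + 1/11)/3 = -1 + (1/3)*(56/11) = -1 + 56/33 = 23/33 ≈ 0.69697)
Q**3 = (23/33)**3 = 12167/35937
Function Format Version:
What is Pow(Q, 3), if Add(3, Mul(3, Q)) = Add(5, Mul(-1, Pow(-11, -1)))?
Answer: Rational(12167, 35937) ≈ 0.33856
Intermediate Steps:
Q = Rational(23, 33) (Q = Add(-1, Mul(Rational(1, 3), Add(5, Mul(-1, Pow(-11, -1))))) = Add(-1, Mul(Rational(1, 3), Add(5, Mul(-1, Rational(-1, 11))))) = Add(-1, Mul(Rational(1, 3), Add(5, Rational(1, 11)))) = Add(-1, Mul(Rational(1, 3), Rational(56, 11))) = Add(-1, Rational(56, 33)) = Rational(23, 33) ≈ 0.69697)
Pow(Q, 3) = Pow(Rational(23, 33), 3) = Rational(12167, 35937)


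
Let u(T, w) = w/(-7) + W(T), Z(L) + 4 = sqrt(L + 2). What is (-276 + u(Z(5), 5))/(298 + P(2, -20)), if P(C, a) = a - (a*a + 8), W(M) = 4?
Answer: 1909/910 ≈ 2.0978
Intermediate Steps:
Z(L) = -4 + sqrt(2 + L) (Z(L) = -4 + sqrt(L + 2) = -4 + sqrt(2 + L))
P(C, a) = -8 + a - a**2 (P(C, a) = a - (a**2 + 8) = a - (8 + a**2) = a + (-8 - a**2) = -8 + a - a**2)
u(T, w) = 4 - w/7 (u(T, w) = w/(-7) + 4 = w*(-1/7) + 4 = -w/7 + 4 = 4 - w/7)
(-276 + u(Z(5), 5))/(298 + P(2, -20)) = (-276 + (4 - 1/7*5))/(298 + (-8 - 20 - 1*(-20)**2)) = (-276 + (4 - 5/7))/(298 + (-8 - 20 - 1*400)) = (-276 + 23/7)/(298 + (-8 - 20 - 400)) = -1909/(7*(298 - 428)) = -1909/7/(-130) = -1909/7*(-1/130) = 1909/910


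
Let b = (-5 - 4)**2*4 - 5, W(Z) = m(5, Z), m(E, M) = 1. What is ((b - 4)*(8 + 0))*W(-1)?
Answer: 2520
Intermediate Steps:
W(Z) = 1
b = 319 (b = (-9)**2*4 - 5 = 81*4 - 5 = 324 - 5 = 319)
((b - 4)*(8 + 0))*W(-1) = ((319 - 4)*(8 + 0))*1 = (315*8)*1 = 2520*1 = 2520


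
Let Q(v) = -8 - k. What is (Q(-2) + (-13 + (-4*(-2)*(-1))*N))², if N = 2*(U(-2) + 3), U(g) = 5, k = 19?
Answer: 28224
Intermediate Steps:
N = 16 (N = 2*(5 + 3) = 2*8 = 16)
Q(v) = -27 (Q(v) = -8 - 1*19 = -8 - 19 = -27)
(Q(-2) + (-13 + (-4*(-2)*(-1))*N))² = (-27 + (-13 + (-4*(-2)*(-1))*16))² = (-27 + (-13 + (8*(-1))*16))² = (-27 + (-13 - 8*16))² = (-27 + (-13 - 128))² = (-27 - 141)² = (-168)² = 28224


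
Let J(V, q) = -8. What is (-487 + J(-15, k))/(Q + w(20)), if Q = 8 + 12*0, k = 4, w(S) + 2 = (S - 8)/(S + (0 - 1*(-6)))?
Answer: -2145/28 ≈ -76.607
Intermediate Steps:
w(S) = -2 + (-8 + S)/(6 + S) (w(S) = -2 + (S - 8)/(S + (0 - 1*(-6))) = -2 + (-8 + S)/(S + (0 + 6)) = -2 + (-8 + S)/(S + 6) = -2 + (-8 + S)/(6 + S))
Q = 8 (Q = 8 + 0 = 8)
(-487 + J(-15, k))/(Q + w(20)) = (-487 - 8)/(8 + (-20 - 1*20)/(6 + 20)) = -495/(8 + (-20 - 20)/26) = -495/(8 + (1/26)*(-40)) = -495/(8 - 20/13) = -495/84/13 = -495*13/84 = -2145/28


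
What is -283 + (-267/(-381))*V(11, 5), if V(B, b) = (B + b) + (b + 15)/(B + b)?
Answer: -137623/508 ≈ -270.91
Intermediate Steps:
V(B, b) = B + b + (15 + b)/(B + b) (V(B, b) = (B + b) + (15 + b)/(B + b) = B + b + (15 + b)/(B + b))
-283 + (-267/(-381))*V(11, 5) = -283 + (-267/(-381))*((15 + 5 + 11² + 5² + 2*11*5)/(11 + 5)) = -283 + (-267*(-1/381))*((15 + 5 + 121 + 25 + 110)/16) = -283 + 89*((1/16)*276)/127 = -283 + (89/127)*(69/4) = -283 + 6141/508 = -137623/508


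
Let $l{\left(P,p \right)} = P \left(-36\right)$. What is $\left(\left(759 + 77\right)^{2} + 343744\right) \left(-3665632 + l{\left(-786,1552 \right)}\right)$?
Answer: $-3792432007040$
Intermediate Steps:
$l{\left(P,p \right)} = - 36 P$
$\left(\left(759 + 77\right)^{2} + 343744\right) \left(-3665632 + l{\left(-786,1552 \right)}\right) = \left(\left(759 + 77\right)^{2} + 343744\right) \left(-3665632 - -28296\right) = \left(836^{2} + 343744\right) \left(-3665632 + 28296\right) = \left(698896 + 343744\right) \left(-3637336\right) = 1042640 \left(-3637336\right) = -3792432007040$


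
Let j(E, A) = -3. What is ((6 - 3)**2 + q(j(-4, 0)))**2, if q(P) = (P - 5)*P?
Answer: 1089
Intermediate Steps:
q(P) = P*(-5 + P) (q(P) = (-5 + P)*P = P*(-5 + P))
((6 - 3)**2 + q(j(-4, 0)))**2 = ((6 - 3)**2 - 3*(-5 - 3))**2 = (3**2 - 3*(-8))**2 = (9 + 24)**2 = 33**2 = 1089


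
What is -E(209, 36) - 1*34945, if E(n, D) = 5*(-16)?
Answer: -34865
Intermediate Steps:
E(n, D) = -80
-E(209, 36) - 1*34945 = -1*(-80) - 1*34945 = 80 - 34945 = -34865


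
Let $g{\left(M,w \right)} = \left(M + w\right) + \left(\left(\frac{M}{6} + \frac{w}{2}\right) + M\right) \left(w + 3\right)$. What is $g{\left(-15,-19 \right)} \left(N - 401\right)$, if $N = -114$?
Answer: $-204970$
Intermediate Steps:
$g{\left(M,w \right)} = M + w + \left(3 + w\right) \left(\frac{w}{2} + \frac{7 M}{6}\right)$ ($g{\left(M,w \right)} = \left(M + w\right) + \left(\left(M \frac{1}{6} + w \frac{1}{2}\right) + M\right) \left(3 + w\right) = \left(M + w\right) + \left(\left(\frac{M}{6} + \frac{w}{2}\right) + M\right) \left(3 + w\right) = \left(M + w\right) + \left(\left(\frac{w}{2} + \frac{M}{6}\right) + M\right) \left(3 + w\right) = \left(M + w\right) + \left(\frac{w}{2} + \frac{7 M}{6}\right) \left(3 + w\right) = \left(M + w\right) + \left(3 + w\right) \left(\frac{w}{2} + \frac{7 M}{6}\right) = M + w + \left(3 + w\right) \left(\frac{w}{2} + \frac{7 M}{6}\right)$)
$g{\left(-15,-19 \right)} \left(N - 401\right) = \left(\frac{\left(-19\right)^{2}}{2} + \frac{5}{2} \left(-19\right) + \frac{9}{2} \left(-15\right) + \frac{7}{6} \left(-15\right) \left(-19\right)\right) \left(-114 - 401\right) = \left(\frac{1}{2} \cdot 361 - \frac{95}{2} - \frac{135}{2} + \frac{665}{2}\right) \left(-515\right) = \left(\frac{361}{2} - \frac{95}{2} - \frac{135}{2} + \frac{665}{2}\right) \left(-515\right) = 398 \left(-515\right) = -204970$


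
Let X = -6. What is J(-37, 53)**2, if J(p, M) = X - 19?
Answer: 625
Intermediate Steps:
J(p, M) = -25 (J(p, M) = -6 - 19 = -25)
J(-37, 53)**2 = (-25)**2 = 625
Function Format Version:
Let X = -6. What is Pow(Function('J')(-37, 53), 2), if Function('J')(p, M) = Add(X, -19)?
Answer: 625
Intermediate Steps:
Function('J')(p, M) = -25 (Function('J')(p, M) = Add(-6, -19) = -25)
Pow(Function('J')(-37, 53), 2) = Pow(-25, 2) = 625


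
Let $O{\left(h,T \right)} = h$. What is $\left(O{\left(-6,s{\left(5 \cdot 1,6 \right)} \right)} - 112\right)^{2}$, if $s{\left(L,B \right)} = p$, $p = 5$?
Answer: $13924$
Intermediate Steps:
$s{\left(L,B \right)} = 5$
$\left(O{\left(-6,s{\left(5 \cdot 1,6 \right)} \right)} - 112\right)^{2} = \left(-6 - 112\right)^{2} = \left(-118\right)^{2} = 13924$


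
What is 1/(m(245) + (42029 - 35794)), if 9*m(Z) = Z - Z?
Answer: 1/6235 ≈ 0.00016038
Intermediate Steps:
m(Z) = 0 (m(Z) = (Z - Z)/9 = (⅑)*0 = 0)
1/(m(245) + (42029 - 35794)) = 1/(0 + (42029 - 35794)) = 1/(0 + 6235) = 1/6235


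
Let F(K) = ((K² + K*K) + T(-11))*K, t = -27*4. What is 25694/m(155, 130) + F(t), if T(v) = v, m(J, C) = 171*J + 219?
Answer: -33648656585/13362 ≈ -2.5182e+6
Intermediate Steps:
m(J, C) = 219 + 171*J
t = -108
F(K) = K*(-11 + 2*K²) (F(K) = ((K² + K*K) - 11)*K = ((K² + K²) - 11)*K = (2*K² - 11)*K = (-11 + 2*K²)*K = K*(-11 + 2*K²))
25694/m(155, 130) + F(t) = 25694/(219 + 171*155) - 108*(-11 + 2*(-108)²) = 25694/(219 + 26505) - 108*(-11 + 2*11664) = 25694/26724 - 108*(-11 + 23328) = 25694*(1/26724) - 108*23317 = 12847/13362 - 2518236 = -33648656585/13362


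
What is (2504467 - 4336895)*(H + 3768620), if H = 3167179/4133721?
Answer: -28546345468299909172/4133721 ≈ -6.9057e+12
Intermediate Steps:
H = 3167179/4133721 (H = 3167179*(1/4133721) = 3167179/4133721 ≈ 0.76618)
(2504467 - 4336895)*(H + 3768620) = (2504467 - 4336895)*(3167179/4133721 + 3768620) = -1832428*15578426802199/4133721 = -28546345468299909172/4133721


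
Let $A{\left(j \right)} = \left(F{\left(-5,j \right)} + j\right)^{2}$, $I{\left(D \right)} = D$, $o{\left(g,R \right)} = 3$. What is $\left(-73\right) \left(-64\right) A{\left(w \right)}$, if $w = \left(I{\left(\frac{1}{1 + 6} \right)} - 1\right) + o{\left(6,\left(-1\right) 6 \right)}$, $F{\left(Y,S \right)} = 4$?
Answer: $\frac{8638528}{49} \approx 1.763 \cdot 10^{5}$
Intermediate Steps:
$w = \frac{15}{7}$ ($w = \left(\frac{1}{1 + 6} - 1\right) + 3 = \left(\frac{1}{7} - 1\right) + 3 = - \frac{6}{7} + 3 = \frac{15}{7} \approx 2.1429$)
$A{\left(j \right)} = \left(4 + j\right)^{2}$
$\left(-73\right) \left(-64\right) A{\left(w \right)} = \left(-73\right) \left(-64\right) \left(4 + \frac{15}{7}\right)^{2} = 4672 \left(\frac{43}{7}\right)^{2} = 4672 \cdot \frac{1849}{49} = \frac{8638528}{49}$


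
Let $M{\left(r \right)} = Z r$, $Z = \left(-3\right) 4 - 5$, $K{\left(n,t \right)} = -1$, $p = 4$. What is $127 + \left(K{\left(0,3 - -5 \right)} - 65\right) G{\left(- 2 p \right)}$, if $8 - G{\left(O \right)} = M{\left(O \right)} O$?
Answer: $-72209$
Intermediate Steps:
$Z = -17$ ($Z = -12 - 5 = -17$)
$M{\left(r \right)} = - 17 r$
$G{\left(O \right)} = 8 + 17 O^{2}$ ($G{\left(O \right)} = 8 - - 17 O O = 8 - - 17 O^{2} = 8 + 17 O^{2}$)
$127 + \left(K{\left(0,3 - -5 \right)} - 65\right) G{\left(- 2 p \right)} = 127 + \left(-1 - 65\right) \left(8 + 17 \left(\left(-2\right) 4\right)^{2}\right) = 127 + \left(-1 - 65\right) \left(8 + 17 \left(-8\right)^{2}\right) = 127 - 66 \left(8 + 17 \cdot 64\right) = 127 - 66 \left(8 + 1088\right) = 127 - 72336 = -72209$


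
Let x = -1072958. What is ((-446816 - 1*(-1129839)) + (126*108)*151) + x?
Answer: 1664873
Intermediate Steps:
((-446816 - 1*(-1129839)) + (126*108)*151) + x = ((-446816 - 1*(-1129839)) + (126*108)*151) - 1072958 = ((-446816 + 1129839) + 13608*151) - 1072958 = (683023 + 2054808) - 1072958 = 2737831 - 1072958 = 1664873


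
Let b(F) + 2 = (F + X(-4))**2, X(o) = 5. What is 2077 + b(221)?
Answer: 53151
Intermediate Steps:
b(F) = -2 + (5 + F)**2 (b(F) = -2 + (F + 5)**2 = -2 + (5 + F)**2)
2077 + b(221) = 2077 + (-2 + (5 + 221)**2) = 2077 + (-2 + 226**2) = 2077 + (-2 + 51076) = 2077 + 51074 = 53151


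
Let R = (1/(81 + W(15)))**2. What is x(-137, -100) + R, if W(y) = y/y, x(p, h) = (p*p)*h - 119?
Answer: -12621075755/6724 ≈ -1.8770e+6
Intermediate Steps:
x(p, h) = -119 + h*p**2 (x(p, h) = p**2*h - 119 = h*p**2 - 119 = -119 + h*p**2)
W(y) = 1
R = 1/6724 (R = (1/(81 + 1))**2 = (1/82)**2 = 1/6724 ≈ 0.00014872)
x(-137, -100) + R = (-119 - 100*(-137)**2) + 1/6724 = (-119 - 100*18769) + 1/6724 = (-119 - 1876900) + 1/6724 = -1877019 + 1/6724 = -12621075755/6724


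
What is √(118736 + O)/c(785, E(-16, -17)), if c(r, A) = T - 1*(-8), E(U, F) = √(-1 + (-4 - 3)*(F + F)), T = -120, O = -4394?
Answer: -√114342/112 ≈ -3.0191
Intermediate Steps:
E(U, F) = √(-1 - 14*F)
c(r, A) = -112 (c(r, A) = -120 - 1*(-8) = -120 + 8 = -112)
√(118736 + O)/c(785, E(-16, -17)) = √(118736 - 4394)/(-112) = √114342*(-1/112) = -√114342/112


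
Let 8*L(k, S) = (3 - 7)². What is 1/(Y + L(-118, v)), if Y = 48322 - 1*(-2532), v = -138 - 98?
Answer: 1/50856 ≈ 1.9663e-5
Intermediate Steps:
v = -236
L(k, S) = 2 (L(k, S) = (3 - 7)²/8 = (⅛)*(-4)² = (⅛)*16 = 2)
Y = 50854 (Y = 48322 + 2532 = 50854)
1/(Y + L(-118, v)) = 1/(50854 + 2) = 1/50856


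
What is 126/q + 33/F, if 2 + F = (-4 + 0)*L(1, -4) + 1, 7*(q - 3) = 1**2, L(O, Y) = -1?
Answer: 562/11 ≈ 51.091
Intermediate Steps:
q = 22/7 (q = 3 + (1/7)*1**2 = 3 + (1/7)*1 = 3 + 1/7 = 22/7 ≈ 3.1429)
F = 3 (F = -2 + ((-4 + 0)*(-1) + 1) = -2 + (-4*(-1) + 1) = -2 + (4 + 1) = -2 + 5 = 3)
126/q + 33/F = 126/(22/7) + 33/3 = 126*(7/22) + 33*(1/3) = 441/11 + 11 = 562/11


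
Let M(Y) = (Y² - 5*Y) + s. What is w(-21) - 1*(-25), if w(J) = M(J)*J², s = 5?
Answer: 243016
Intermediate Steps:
M(Y) = 5 + Y² - 5*Y (M(Y) = (Y² - 5*Y) + 5 = 5 + Y² - 5*Y)
w(J) = J²*(5 + J² - 5*J) (w(J) = (5 + J² - 5*J)*J² = J²*(5 + J² - 5*J))
w(-21) - 1*(-25) = (-21)²*(5 + (-21)² - 5*(-21)) - 1*(-25) = 441*(5 + 441 + 105) + 25 = 441*551 + 25 = 242991 + 25 = 243016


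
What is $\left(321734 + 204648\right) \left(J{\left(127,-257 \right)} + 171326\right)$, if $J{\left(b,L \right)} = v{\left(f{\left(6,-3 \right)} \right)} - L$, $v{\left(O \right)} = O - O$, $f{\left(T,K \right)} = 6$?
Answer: $90318202706$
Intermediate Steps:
$v{\left(O \right)} = 0$
$J{\left(b,L \right)} = - L$ ($J{\left(b,L \right)} = 0 - L = - L$)
$\left(321734 + 204648\right) \left(J{\left(127,-257 \right)} + 171326\right) = \left(321734 + 204648\right) \left(\left(-1\right) \left(-257\right) + 171326\right) = 526382 \left(257 + 171326\right) = 526382 \cdot 171583 = 90318202706$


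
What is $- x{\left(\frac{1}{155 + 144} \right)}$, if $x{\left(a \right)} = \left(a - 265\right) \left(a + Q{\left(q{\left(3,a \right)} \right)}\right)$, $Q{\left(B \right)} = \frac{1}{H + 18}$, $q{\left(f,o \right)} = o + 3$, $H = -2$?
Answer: $\frac{12479355}{715208} \approx 17.449$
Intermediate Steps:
$q{\left(f,o \right)} = 3 + o$
$Q{\left(B \right)} = \frac{1}{16}$ ($Q{\left(B \right)} = \frac{1}{-2 + 18} = \frac{1}{16}$)
$x{\left(a \right)} = \left(-265 + a\right) \left(\frac{1}{16} + a\right)$ ($x{\left(a \right)} = \left(a - 265\right) \left(a + \frac{1}{16}\right) = \left(-265 + a\right) \left(\frac{1}{16} + a\right)$)
$- x{\left(\frac{1}{155 + 144} \right)} = - (- \frac{265}{16} + \left(\frac{1}{155 + 144}\right)^{2} - \frac{4239}{16 \left(155 + 144\right)}) = - (- \frac{265}{16} + \left(\frac{1}{299}\right)^{2} - \frac{4239}{16 \cdot 299}) = - (- \frac{265}{16} + \left(\frac{1}{299}\right)^{2} - \frac{4239}{4784}) = - (- \frac{265}{16} + \frac{1}{89401} - \frac{4239}{4784}) = \left(-1\right) \left(- \frac{12479355}{715208}\right) = \frac{12479355}{715208}$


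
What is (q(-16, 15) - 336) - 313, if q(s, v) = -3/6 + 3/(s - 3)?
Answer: -24687/38 ≈ -649.66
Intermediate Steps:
q(s, v) = -½ + 3/(-3 + s) (q(s, v) = -3*⅙ + 3/(-3 + s) = -½ + 3/(-3 + s))
(q(-16, 15) - 336) - 313 = ((9 - 1*(-16))/(2*(-3 - 16)) - 336) - 313 = ((½)*(9 + 16)/(-19) - 336) - 313 = ((½)*(-1/19)*25 - 336) - 313 = (-25/38 - 336) - 313 = -12793/38 - 313 = -24687/38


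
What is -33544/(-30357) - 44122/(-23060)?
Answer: 1056468097/350016210 ≈ 3.0183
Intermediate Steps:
-33544/(-30357) - 44122/(-23060) = -33544*(-1/30357) - 44122*(-1/23060) = 33544/30357 + 22061/11530 = 1056468097/350016210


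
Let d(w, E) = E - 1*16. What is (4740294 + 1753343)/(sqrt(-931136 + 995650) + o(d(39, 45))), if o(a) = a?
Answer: -188315473/63673 + 6493637*sqrt(64514)/63673 ≈ 22946.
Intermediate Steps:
d(w, E) = -16 + E (d(w, E) = E - 16 = -16 + E)
(4740294 + 1753343)/(sqrt(-931136 + 995650) + o(d(39, 45))) = (4740294 + 1753343)/(sqrt(-931136 + 995650) + (-16 + 45)) = 6493637/(sqrt(64514) + 29) = 6493637/(29 + sqrt(64514))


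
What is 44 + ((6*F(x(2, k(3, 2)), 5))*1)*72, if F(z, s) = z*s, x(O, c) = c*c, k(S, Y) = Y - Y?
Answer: 44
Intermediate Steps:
k(S, Y) = 0
x(O, c) = c²
F(z, s) = s*z
44 + ((6*F(x(2, k(3, 2)), 5))*1)*72 = 44 + ((6*(5*0²))*1)*72 = 44 + ((6*(5*0))*1)*72 = 44 + ((6*0)*1)*72 = 44 + (0*1)*72 = 44 + 0*72 = 44 + 0 = 44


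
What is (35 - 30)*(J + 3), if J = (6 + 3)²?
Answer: 420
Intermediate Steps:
J = 81 (J = 9² = 81)
(35 - 30)*(J + 3) = (35 - 30)*(81 + 3) = 5*84 = 420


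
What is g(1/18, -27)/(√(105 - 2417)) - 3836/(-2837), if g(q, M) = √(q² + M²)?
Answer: 3836/2837 - I*√472394/1224 ≈ 1.3521 - 0.56153*I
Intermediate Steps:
g(q, M) = √(M² + q²)
g(1/18, -27)/(√(105 - 2417)) - 3836/(-2837) = √((-27)² + (1/18)²)/(√(105 - 2417)) - 3836/(-2837) = √(729 + (1/18)²)/(√(-2312)) - 3836*(-1/2837) = √(729 + 1/324)/((34*I*√2)) + 3836/2837 = √(236197/324)*(-I*√2/68) + 3836/2837 = (√236197/18)*(-I*√2/68) + 3836/2837 = -I*√472394/1224 + 3836/2837 = 3836/2837 - I*√472394/1224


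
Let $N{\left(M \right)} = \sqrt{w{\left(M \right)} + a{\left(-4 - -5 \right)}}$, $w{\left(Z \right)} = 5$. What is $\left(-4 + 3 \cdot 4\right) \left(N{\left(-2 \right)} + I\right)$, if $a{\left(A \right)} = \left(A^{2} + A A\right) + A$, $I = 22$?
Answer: $176 + 16 \sqrt{2} \approx 198.63$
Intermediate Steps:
$a{\left(A \right)} = A + 2 A^{2}$ ($a{\left(A \right)} = \left(A^{2} + A^{2}\right) + A = 2 A^{2} + A = A + 2 A^{2}$)
$N{\left(M \right)} = 2 \sqrt{2}$ ($N{\left(M \right)} = \sqrt{5 + \left(-4 - -5\right) \left(1 + 2 \left(-4 - -5\right)\right)} = \sqrt{5 + \left(-4 + 5\right) \left(1 + 2 \left(-4 + 5\right)\right)} = \sqrt{5 + 1 \left(1 + 2 \cdot 1\right)} = \sqrt{5 + 1 \left(1 + 2\right)} = \sqrt{5 + 1 \cdot 3} = \sqrt{5 + 3} = \sqrt{8} = 2 \sqrt{2}$)
$\left(-4 + 3 \cdot 4\right) \left(N{\left(-2 \right)} + I\right) = \left(-4 + 3 \cdot 4\right) \left(2 \sqrt{2} + 22\right) = \left(-4 + 12\right) \left(22 + 2 \sqrt{2}\right) = 8 \left(22 + 2 \sqrt{2}\right) = 176 + 16 \sqrt{2}$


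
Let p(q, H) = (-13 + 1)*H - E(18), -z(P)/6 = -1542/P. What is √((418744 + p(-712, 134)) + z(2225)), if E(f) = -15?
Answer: √82607150203/445 ≈ 645.88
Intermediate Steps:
z(P) = 9252/P (z(P) = -(-9252)/P = 9252/P)
p(q, H) = 15 - 12*H (p(q, H) = (-13 + 1)*H - 1*(-15) = -12*H + 15 = 15 - 12*H)
√((418744 + p(-712, 134)) + z(2225)) = √((418744 + (15 - 12*134)) + 9252/2225) = √((418744 + (15 - 1608)) + 9252*(1/2225)) = √((418744 - 1593) + 9252/2225) = √(417151 + 9252/2225) = √(928170227/2225) = √82607150203/445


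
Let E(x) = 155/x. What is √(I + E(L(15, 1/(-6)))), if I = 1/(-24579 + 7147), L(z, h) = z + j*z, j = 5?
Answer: √1177474946/26148 ≈ 1.3123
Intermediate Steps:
L(z, h) = 6*z (L(z, h) = z + 5*z = 6*z)
I = -1/17432 (I = 1/(-17432) = -1/17432 ≈ -5.7366e-5)
√(I + E(L(15, 1/(-6)))) = √(-1/17432 + 155/((6*15))) = √(-1/17432 + 155/90) = √(-1/17432 + 155*(1/90)) = √(-1/17432 + 31/18) = √(270187/156888) = √1177474946/26148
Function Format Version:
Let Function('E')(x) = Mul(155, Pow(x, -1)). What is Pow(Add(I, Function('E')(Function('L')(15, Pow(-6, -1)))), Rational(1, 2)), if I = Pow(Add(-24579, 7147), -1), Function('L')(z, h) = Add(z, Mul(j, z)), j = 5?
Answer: Mul(Rational(1, 26148), Pow(1177474946, Rational(1, 2))) ≈ 1.3123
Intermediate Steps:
Function('L')(z, h) = Mul(6, z) (Function('L')(z, h) = Add(z, Mul(5, z)) = Mul(6, z))
I = Rational(-1, 17432) (I = Pow(-17432, -1) = Rational(-1, 17432) ≈ -5.7366e-5)
Pow(Add(I, Function('E')(Function('L')(15, Pow(-6, -1)))), Rational(1, 2)) = Pow(Add(Rational(-1, 17432), Mul(155, Pow(Mul(6, 15), -1))), Rational(1, 2)) = Pow(Add(Rational(-1, 17432), Mul(155, Pow(90, -1))), Rational(1, 2)) = Pow(Add(Rational(-1, 17432), Mul(155, Rational(1, 90))), Rational(1, 2)) = Pow(Add(Rational(-1, 17432), Rational(31, 18)), Rational(1, 2)) = Pow(Rational(270187, 156888), Rational(1, 2)) = Mul(Rational(1, 26148), Pow(1177474946, Rational(1, 2)))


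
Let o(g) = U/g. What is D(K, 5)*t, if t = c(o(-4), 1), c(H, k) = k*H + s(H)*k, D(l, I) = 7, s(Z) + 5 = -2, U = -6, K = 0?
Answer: -77/2 ≈ -38.500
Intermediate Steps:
o(g) = -6/g
s(Z) = -7 (s(Z) = -5 - 2 = -7)
c(H, k) = -7*k + H*k (c(H, k) = k*H - 7*k = H*k - 7*k = -7*k + H*k)
t = -11/2 (t = 1*(-7 - 6/(-4)) = 1*(-7 - 6*(-1/4)) = 1*(-7 + 3/2) = 1*(-11/2) = -11/2 ≈ -5.5000)
D(K, 5)*t = 7*(-11/2) = -77/2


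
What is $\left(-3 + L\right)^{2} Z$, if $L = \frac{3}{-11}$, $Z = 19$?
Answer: $\frac{24624}{121} \approx 203.5$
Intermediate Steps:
$L = - \frac{3}{11}$ ($L = 3 \left(- \frac{1}{11}\right) = - \frac{3}{11} \approx -0.27273$)
$\left(-3 + L\right)^{2} Z = \left(-3 - \frac{3}{11}\right)^{2} \cdot 19 = \left(- \frac{36}{11}\right)^{2} \cdot 19 = \frac{1296}{121} \cdot 19 = \frac{24624}{121}$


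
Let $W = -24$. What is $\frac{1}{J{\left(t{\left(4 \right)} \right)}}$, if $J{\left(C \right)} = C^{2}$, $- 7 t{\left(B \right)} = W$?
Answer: $\frac{49}{576} \approx 0.085069$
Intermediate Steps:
$t{\left(B \right)} = \frac{24}{7}$ ($t{\left(B \right)} = \left(- \frac{1}{7}\right) \left(-24\right) = \frac{24}{7}$)
$\frac{1}{J{\left(t{\left(4 \right)} \right)}} = \frac{1}{\left(\frac{24}{7}\right)^{2}} = \frac{1}{\frac{576}{49}} = \frac{49}{576}$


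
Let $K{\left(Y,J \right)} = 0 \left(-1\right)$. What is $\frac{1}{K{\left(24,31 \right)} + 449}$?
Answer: $\frac{1}{449} \approx 0.0022272$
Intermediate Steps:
$K{\left(Y,J \right)} = 0$
$\frac{1}{K{\left(24,31 \right)} + 449} = \frac{1}{0 + 449} = \frac{1}{449}$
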